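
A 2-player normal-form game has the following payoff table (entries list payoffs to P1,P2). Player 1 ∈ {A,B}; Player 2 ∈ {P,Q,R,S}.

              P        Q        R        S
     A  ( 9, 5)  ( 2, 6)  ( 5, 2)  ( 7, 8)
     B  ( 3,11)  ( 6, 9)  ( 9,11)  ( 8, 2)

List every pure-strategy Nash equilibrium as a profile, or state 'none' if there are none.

PSNE = {(B,R)}

(A,P): not NE [P2→S gives 8>5]
(A,Q): not NE [P1→B gives 6>2; P2→S gives 8>6]
(A,R): not NE [P1→B gives 9>5; P2→S gives 8>2]
(A,S): not NE [P1→B gives 8>7]
(B,P): not NE [P1→A gives 9>3]
(B,Q): not NE [P2→R gives 11>9]
(B,R): NE
(B,S): not NE [P2→R gives 11>2]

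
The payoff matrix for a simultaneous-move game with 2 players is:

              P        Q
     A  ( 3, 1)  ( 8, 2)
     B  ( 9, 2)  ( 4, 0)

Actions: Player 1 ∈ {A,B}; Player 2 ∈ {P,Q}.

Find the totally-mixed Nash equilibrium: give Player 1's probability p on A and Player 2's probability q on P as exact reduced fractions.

P1 mixes 2/3 on A; P2 mixes 2/5 on P

P1 indiff ⇒ q·3+(1-q)·8 = q·9+(1-q)·4 ⇒ q(-6) = (1-q)(-4) ⇒ q = 2/5
P2 indiff ⇒ p·1+(1-p)·2 = p·2+(1-p)·0 ⇒ p(-1) = (1-p)(-2) ⇒ p = 2/3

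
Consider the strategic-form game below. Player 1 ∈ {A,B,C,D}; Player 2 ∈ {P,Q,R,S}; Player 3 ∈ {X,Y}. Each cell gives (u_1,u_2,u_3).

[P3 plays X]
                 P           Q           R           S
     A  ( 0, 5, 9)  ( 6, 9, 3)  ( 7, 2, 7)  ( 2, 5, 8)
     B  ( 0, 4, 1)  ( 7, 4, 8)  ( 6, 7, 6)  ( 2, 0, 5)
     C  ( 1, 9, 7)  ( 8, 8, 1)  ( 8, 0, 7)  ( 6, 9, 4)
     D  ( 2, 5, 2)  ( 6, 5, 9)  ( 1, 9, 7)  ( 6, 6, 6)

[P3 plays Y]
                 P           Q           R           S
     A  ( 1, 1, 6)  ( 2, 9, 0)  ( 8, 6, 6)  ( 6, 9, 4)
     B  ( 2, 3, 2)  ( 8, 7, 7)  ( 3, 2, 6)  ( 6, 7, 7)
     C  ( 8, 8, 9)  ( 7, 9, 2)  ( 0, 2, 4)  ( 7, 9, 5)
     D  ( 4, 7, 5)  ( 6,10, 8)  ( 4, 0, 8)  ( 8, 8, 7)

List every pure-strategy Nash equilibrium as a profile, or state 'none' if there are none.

PSNE: ∅

(A,P,X): not NE [P1→D gives 2>0; P2→Q gives 9>5]
(A,P,Y): not NE [P1→C gives 8>1; P2→S gives 9>1; P3→X gives 9>6]
(A,Q,X): not NE [P1→C gives 8>6]
(A,Q,Y): not NE [P1→B gives 8>2; P3→X gives 3>0]
(A,R,X): not NE [P1→C gives 8>7; P2→Q gives 9>2]
(A,R,Y): not NE [P2→S gives 9>6; P3→X gives 7>6]
(A,S,X): not NE [P1→D gives 6>2; P2→Q gives 9>5]
(A,S,Y): not NE [P1→D gives 8>6; P3→X gives 8>4]
(B,P,X): not NE [P1→D gives 2>0; P2→R gives 7>4; P3→Y gives 2>1]
(B,P,Y): not NE [P1→C gives 8>2; P2→S gives 7>3]
(B,Q,X): not NE [P1→C gives 8>7; P2→R gives 7>4]
(B,Q,Y): not NE [P3→X gives 8>7]
(B,R,X): not NE [P1→C gives 8>6]
(B,R,Y): not NE [P1→A gives 8>3; P2→S gives 7>2]
(B,S,X): not NE [P1→D gives 6>2; P2→R gives 7>0; P3→Y gives 7>5]
(B,S,Y): not NE [P1→D gives 8>6]
(C,P,X): not NE [P1→D gives 2>1; P3→Y gives 9>7]
(C,P,Y): not NE [P2→S gives 9>8]
(C,Q,X): not NE [P2→S gives 9>8; P3→Y gives 2>1]
(C,Q,Y): not NE [P1→B gives 8>7]
(C,R,X): not NE [P2→S gives 9>0]
(C,R,Y): not NE [P1→A gives 8>0; P2→S gives 9>2; P3→X gives 7>4]
(C,S,X): not NE [P3→Y gives 5>4]
(C,S,Y): not NE [P1→D gives 8>7]
(D,P,X): not NE [P2→R gives 9>5; P3→Y gives 5>2]
(D,P,Y): not NE [P1→C gives 8>4; P2→Q gives 10>7]
(D,Q,X): not NE [P1→C gives 8>6; P2→R gives 9>5]
(D,Q,Y): not NE [P1→B gives 8>6; P3→X gives 9>8]
(D,R,X): not NE [P1→C gives 8>1; P3→Y gives 8>7]
(D,R,Y): not NE [P1→A gives 8>4; P2→Q gives 10>0]
(D,S,X): not NE [P2→R gives 9>6; P3→Y gives 7>6]
(D,S,Y): not NE [P2→Q gives 10>8]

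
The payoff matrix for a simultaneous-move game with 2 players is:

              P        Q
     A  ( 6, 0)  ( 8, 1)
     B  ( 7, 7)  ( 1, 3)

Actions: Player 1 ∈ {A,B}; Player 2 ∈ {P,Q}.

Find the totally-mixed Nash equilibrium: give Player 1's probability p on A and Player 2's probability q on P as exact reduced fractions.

P1 indiff ⇒ q·6+(1-q)·8 = q·7+(1-q)·1 ⇒ q(-1) = (1-q)(-7) ⇒ q = 7/8
P2 indiff ⇒ p·0+(1-p)·7 = p·1+(1-p)·3 ⇒ p(-1) = (1-p)(-4) ⇒ p = 4/5

P1 mixes 4/5 on A; P2 mixes 7/8 on P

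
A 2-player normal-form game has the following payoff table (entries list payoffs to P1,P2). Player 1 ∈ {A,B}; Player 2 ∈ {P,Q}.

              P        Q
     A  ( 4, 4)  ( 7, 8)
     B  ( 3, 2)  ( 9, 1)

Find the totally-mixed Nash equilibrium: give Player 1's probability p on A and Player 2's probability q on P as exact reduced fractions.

p=1/5, q=2/3

P1 indiff ⇒ q·4+(1-q)·7 = q·3+(1-q)·9 ⇒ q(1) = (1-q)(2) ⇒ q = 2/3
P2 indiff ⇒ p·4+(1-p)·2 = p·8+(1-p)·1 ⇒ p(-4) = (1-p)(-1) ⇒ p = 1/5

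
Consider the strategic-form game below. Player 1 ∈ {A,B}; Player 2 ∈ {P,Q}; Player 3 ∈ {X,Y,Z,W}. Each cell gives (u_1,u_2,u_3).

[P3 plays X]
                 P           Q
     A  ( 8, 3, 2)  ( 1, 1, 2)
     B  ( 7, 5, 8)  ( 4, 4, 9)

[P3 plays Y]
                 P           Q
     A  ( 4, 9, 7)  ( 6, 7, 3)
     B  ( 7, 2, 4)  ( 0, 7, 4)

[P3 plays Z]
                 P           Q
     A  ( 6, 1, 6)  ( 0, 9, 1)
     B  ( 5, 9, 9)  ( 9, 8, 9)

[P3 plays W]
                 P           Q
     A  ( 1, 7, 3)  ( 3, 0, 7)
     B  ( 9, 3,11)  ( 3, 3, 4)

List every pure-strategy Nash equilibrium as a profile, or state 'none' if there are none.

NE set: (B,P,W)

(A,P,X): not NE [P3→Y gives 7>2]
(A,P,Y): not NE [P1→B gives 7>4]
(A,P,Z): not NE [P2→Q gives 9>1; P3→Y gives 7>6]
(A,P,W): not NE [P1→B gives 9>1; P3→Y gives 7>3]
(A,Q,X): not NE [P1→B gives 4>1; P2→P gives 3>1; P3→W gives 7>2]
(A,Q,Y): not NE [P2→P gives 9>7; P3→W gives 7>3]
(A,Q,Z): not NE [P1→B gives 9>0; P3→W gives 7>1]
(A,Q,W): not NE [P2→P gives 7>0]
(B,P,X): not NE [P1→A gives 8>7; P3→W gives 11>8]
(B,P,Y): not NE [P2→Q gives 7>2; P3→W gives 11>4]
(B,P,Z): not NE [P1→A gives 6>5; P3→W gives 11>9]
(B,P,W): NE
(B,Q,X): not NE [P2→P gives 5>4]
(B,Q,Y): not NE [P1→A gives 6>0; P3→Z gives 9>4]
(B,Q,Z): not NE [P2→P gives 9>8]
(B,Q,W): not NE [P3→Z gives 9>4]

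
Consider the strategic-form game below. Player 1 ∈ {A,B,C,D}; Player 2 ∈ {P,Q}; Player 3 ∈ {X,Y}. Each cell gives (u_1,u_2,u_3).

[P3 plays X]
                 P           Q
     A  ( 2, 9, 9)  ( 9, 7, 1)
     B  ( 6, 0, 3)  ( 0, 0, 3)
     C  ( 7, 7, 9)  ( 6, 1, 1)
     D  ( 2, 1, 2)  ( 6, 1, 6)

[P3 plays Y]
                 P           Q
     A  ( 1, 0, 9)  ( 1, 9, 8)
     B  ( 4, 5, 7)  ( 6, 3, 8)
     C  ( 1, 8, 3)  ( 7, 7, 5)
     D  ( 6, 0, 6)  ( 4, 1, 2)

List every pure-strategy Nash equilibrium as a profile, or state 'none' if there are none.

PSNE = {(C,P,X)}

(A,P,X): not NE [P1→C gives 7>2]
(A,P,Y): not NE [P1→D gives 6>1; P2→Q gives 9>0]
(A,Q,X): not NE [P2→P gives 9>7; P3→Y gives 8>1]
(A,Q,Y): not NE [P1→C gives 7>1]
(B,P,X): not NE [P1→C gives 7>6; P3→Y gives 7>3]
(B,P,Y): not NE [P1→D gives 6>4]
(B,Q,X): not NE [P1→A gives 9>0; P3→Y gives 8>3]
(B,Q,Y): not NE [P1→C gives 7>6; P2→P gives 5>3]
(C,P,X): NE
(C,P,Y): not NE [P1→D gives 6>1; P3→X gives 9>3]
(C,Q,X): not NE [P1→A gives 9>6; P2→P gives 7>1; P3→Y gives 5>1]
(C,Q,Y): not NE [P2→P gives 8>7]
(D,P,X): not NE [P1→C gives 7>2; P3→Y gives 6>2]
(D,P,Y): not NE [P2→Q gives 1>0]
(D,Q,X): not NE [P1→A gives 9>6]
(D,Q,Y): not NE [P1→C gives 7>4; P3→X gives 6>2]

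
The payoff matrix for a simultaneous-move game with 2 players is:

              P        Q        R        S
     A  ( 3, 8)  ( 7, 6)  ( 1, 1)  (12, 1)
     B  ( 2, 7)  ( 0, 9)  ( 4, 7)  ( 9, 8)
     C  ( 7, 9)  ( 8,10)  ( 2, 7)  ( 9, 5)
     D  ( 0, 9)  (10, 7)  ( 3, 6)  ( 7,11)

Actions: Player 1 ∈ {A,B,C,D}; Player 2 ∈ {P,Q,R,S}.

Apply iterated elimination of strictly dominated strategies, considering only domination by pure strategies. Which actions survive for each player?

P2 drop R (Q beats it: A:6>1 B:9>7 C:10>7 D:7>6)
P1 drop B (A beats it: P:3>2 Q:7>0 S:12>9)
P1→{A,C,D} P2→{P,Q,S}

Remaining: P1:{A,C,D} P2:{P,Q,S}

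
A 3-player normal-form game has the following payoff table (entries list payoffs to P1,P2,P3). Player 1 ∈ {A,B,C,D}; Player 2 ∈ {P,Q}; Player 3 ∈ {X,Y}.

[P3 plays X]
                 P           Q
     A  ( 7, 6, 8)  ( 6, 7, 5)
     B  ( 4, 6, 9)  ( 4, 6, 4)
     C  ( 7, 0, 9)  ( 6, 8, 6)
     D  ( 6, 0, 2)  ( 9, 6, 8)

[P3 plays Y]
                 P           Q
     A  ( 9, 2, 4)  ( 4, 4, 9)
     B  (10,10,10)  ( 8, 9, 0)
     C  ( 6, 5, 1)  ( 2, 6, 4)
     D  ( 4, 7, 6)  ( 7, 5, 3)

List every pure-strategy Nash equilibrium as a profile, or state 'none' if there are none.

(A,P,X): not NE [P2→Q gives 7>6]
(A,P,Y): not NE [P1→B gives 10>9; P2→Q gives 4>2; P3→X gives 8>4]
(A,Q,X): not NE [P1→D gives 9>6; P3→Y gives 9>5]
(A,Q,Y): not NE [P1→B gives 8>4]
(B,P,X): not NE [P1→C gives 7>4; P3→Y gives 10>9]
(B,P,Y): NE
(B,Q,X): not NE [P1→D gives 9>4]
(B,Q,Y): not NE [P2→P gives 10>9; P3→X gives 4>0]
(C,P,X): not NE [P2→Q gives 8>0]
(C,P,Y): not NE [P1→B gives 10>6; P2→Q gives 6>5; P3→X gives 9>1]
(C,Q,X): not NE [P1→D gives 9>6]
(C,Q,Y): not NE [P1→B gives 8>2; P3→X gives 6>4]
(D,P,X): not NE [P1→C gives 7>6; P2→Q gives 6>0; P3→Y gives 6>2]
(D,P,Y): not NE [P1→B gives 10>4]
(D,Q,X): NE
(D,Q,Y): not NE [P1→B gives 8>7; P2→P gives 7>5; P3→X gives 8>3]

NE set: (B,P,Y), (D,Q,X)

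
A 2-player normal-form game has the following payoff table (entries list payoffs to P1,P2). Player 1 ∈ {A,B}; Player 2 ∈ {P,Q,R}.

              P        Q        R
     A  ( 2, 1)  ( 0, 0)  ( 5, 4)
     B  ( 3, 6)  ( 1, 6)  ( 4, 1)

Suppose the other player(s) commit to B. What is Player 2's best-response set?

argmax u_2 = {P,Q}

u_2(P vs B) = 6
u_2(Q vs B) = 6
u_2(R vs B) = 1
max payoff 6 at {P,Q}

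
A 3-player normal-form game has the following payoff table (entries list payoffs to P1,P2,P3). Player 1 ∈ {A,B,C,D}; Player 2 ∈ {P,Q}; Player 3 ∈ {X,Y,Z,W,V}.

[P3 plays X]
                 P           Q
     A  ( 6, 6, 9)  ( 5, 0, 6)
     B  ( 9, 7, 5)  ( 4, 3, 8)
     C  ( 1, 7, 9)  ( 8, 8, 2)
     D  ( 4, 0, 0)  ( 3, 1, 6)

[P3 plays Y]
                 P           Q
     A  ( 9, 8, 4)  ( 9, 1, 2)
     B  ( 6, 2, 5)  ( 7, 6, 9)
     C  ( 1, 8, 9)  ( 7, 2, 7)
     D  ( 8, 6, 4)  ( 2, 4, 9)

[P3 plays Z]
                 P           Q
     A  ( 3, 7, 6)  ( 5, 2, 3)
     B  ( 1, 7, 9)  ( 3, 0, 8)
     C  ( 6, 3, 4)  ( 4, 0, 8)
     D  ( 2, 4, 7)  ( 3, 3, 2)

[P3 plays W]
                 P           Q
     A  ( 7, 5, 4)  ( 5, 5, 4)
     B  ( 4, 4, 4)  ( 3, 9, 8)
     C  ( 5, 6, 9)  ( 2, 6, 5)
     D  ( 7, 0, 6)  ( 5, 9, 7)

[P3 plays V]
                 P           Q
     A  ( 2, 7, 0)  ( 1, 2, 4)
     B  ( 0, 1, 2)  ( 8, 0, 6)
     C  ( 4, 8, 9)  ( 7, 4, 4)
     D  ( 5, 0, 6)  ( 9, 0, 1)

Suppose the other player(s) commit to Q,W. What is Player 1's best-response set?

u_1(A vs Q,W) = 5
u_1(B vs Q,W) = 3
u_1(C vs Q,W) = 2
u_1(D vs Q,W) = 5
max payoff 5 at {A,D}

argmax u_1 = {A,D}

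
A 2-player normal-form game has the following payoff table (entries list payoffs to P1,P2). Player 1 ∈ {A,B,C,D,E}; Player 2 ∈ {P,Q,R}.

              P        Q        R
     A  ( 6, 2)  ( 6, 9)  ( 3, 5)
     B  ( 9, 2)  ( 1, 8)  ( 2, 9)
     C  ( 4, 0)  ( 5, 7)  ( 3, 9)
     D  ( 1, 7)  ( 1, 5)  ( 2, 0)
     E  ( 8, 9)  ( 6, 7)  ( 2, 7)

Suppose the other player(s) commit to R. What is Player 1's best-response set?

BR_1 = {A,C}

u_1(A vs R) = 3
u_1(B vs R) = 2
u_1(C vs R) = 3
u_1(D vs R) = 2
u_1(E vs R) = 2
max payoff 3 at {A,C}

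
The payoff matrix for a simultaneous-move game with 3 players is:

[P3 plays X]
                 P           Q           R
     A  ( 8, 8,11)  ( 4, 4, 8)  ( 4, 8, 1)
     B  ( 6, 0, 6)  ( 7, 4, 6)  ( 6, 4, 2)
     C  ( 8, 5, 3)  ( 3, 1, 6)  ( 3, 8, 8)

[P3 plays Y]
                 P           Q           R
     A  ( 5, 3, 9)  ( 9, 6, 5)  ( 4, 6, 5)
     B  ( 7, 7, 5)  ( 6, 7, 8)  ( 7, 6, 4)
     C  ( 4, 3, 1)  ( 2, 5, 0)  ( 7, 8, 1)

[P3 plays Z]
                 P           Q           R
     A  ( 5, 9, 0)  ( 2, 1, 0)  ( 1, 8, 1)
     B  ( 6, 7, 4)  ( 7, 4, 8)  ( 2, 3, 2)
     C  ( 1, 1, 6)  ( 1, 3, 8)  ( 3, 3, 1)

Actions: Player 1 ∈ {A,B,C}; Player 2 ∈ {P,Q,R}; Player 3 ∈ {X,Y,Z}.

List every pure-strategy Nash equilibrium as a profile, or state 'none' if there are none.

Nash profiles: (A,P,X)

(A,P,X): NE
(A,P,Y): not NE [P1→B gives 7>5; P2→R gives 6>3; P3→X gives 11>9]
(A,P,Z): not NE [P1→B gives 6>5; P3→X gives 11>0]
(A,Q,X): not NE [P1→B gives 7>4; P2→R gives 8>4]
(A,Q,Y): not NE [P3→X gives 8>5]
(A,Q,Z): not NE [P1→B gives 7>2; P2→P gives 9>1; P3→X gives 8>0]
(A,R,X): not NE [P1→B gives 6>4; P3→Y gives 5>1]
(A,R,Y): not NE [P1→C gives 7>4]
(A,R,Z): not NE [P1→C gives 3>1; P2→P gives 9>8; P3→Y gives 5>1]
(B,P,X): not NE [P1→C gives 8>6; P2→R gives 4>0]
(B,P,Y): not NE [P3→X gives 6>5]
(B,P,Z): not NE [P3→X gives 6>4]
(B,Q,X): not NE [P3→Z gives 8>6]
(B,Q,Y): not NE [P1→A gives 9>6]
(B,Q,Z): not NE [P2→P gives 7>4]
(B,R,X): not NE [P3→Y gives 4>2]
(B,R,Y): not NE [P2→Q gives 7>6]
(B,R,Z): not NE [P1→C gives 3>2; P2→P gives 7>3; P3→Y gives 4>2]
(C,P,X): not NE [P2→R gives 8>5; P3→Z gives 6>3]
(C,P,Y): not NE [P1→B gives 7>4; P2→R gives 8>3; P3→Z gives 6>1]
(C,P,Z): not NE [P1→B gives 6>1; P2→R gives 3>1]
(C,Q,X): not NE [P1→B gives 7>3; P2→R gives 8>1; P3→Z gives 8>6]
(C,Q,Y): not NE [P1→A gives 9>2; P2→R gives 8>5; P3→Z gives 8>0]
(C,Q,Z): not NE [P1→B gives 7>1]
(C,R,X): not NE [P1→B gives 6>3]
(C,R,Y): not NE [P3→X gives 8>1]
(C,R,Z): not NE [P3→X gives 8>1]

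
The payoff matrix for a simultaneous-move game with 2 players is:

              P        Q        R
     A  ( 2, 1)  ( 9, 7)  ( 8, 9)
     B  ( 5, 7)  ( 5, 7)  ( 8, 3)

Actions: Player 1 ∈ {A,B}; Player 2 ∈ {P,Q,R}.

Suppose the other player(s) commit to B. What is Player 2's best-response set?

u_2(P vs B) = 7
u_2(Q vs B) = 7
u_2(R vs B) = 3
max payoff 7 at {P,Q}

argmax u_2 = {P,Q}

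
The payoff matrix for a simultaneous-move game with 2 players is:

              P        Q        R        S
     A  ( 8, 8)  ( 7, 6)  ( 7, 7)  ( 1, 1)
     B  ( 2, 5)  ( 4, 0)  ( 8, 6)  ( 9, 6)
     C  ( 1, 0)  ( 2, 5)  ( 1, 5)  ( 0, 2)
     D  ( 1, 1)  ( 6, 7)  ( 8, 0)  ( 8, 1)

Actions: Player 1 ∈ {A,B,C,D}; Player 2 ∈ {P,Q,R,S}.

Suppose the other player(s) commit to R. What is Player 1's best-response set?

P1 best: {B,D}

u_1(A vs R) = 7
u_1(B vs R) = 8
u_1(C vs R) = 1
u_1(D vs R) = 8
max payoff 8 at {B,D}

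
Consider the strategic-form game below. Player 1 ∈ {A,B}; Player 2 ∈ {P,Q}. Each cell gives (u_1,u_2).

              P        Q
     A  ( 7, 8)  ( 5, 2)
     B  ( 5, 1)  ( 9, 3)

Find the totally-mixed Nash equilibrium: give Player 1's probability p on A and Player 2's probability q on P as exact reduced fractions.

P1 indiff ⇒ q·7+(1-q)·5 = q·5+(1-q)·9 ⇒ q(2) = (1-q)(4) ⇒ q = 2/3
P2 indiff ⇒ p·8+(1-p)·1 = p·2+(1-p)·3 ⇒ p(6) = (1-p)(2) ⇒ p = 1/4

(p,q) = (1/4, 2/3)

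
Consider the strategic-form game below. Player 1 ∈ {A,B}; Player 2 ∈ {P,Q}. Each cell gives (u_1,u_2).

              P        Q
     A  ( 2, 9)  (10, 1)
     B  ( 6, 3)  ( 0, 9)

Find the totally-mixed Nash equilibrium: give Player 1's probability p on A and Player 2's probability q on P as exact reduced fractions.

P1 indiff ⇒ q·2+(1-q)·10 = q·6+(1-q)·0 ⇒ q(-4) = (1-q)(-10) ⇒ q = 5/7
P2 indiff ⇒ p·9+(1-p)·3 = p·1+(1-p)·9 ⇒ p(8) = (1-p)(6) ⇒ p = 3/7

p=3/7, q=5/7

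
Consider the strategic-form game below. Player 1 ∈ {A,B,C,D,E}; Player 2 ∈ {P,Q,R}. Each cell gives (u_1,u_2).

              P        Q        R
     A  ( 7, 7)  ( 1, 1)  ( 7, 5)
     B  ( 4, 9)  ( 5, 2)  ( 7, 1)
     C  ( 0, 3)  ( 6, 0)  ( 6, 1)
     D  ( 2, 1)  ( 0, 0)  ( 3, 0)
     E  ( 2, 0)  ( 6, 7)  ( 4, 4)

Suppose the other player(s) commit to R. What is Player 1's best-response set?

u_1(A vs R) = 7
u_1(B vs R) = 7
u_1(C vs R) = 6
u_1(D vs R) = 3
u_1(E vs R) = 4
max payoff 7 at {A,B}

P1 best: {A,B}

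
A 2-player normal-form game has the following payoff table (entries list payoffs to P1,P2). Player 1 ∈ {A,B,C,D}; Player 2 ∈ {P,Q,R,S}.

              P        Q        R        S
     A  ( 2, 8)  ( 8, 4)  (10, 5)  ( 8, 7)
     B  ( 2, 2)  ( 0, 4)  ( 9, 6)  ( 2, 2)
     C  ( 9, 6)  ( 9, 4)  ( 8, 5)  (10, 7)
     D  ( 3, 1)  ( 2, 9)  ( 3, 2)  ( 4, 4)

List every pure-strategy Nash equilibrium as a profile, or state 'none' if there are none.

(A,P): not NE [P1→C gives 9>2]
(A,Q): not NE [P1→C gives 9>8; P2→P gives 8>4]
(A,R): not NE [P2→P gives 8>5]
(A,S): not NE [P1→C gives 10>8; P2→P gives 8>7]
(B,P): not NE [P1→C gives 9>2; P2→R gives 6>2]
(B,Q): not NE [P1→C gives 9>0; P2→R gives 6>4]
(B,R): not NE [P1→A gives 10>9]
(B,S): not NE [P1→C gives 10>2; P2→R gives 6>2]
(C,P): not NE [P2→S gives 7>6]
(C,Q): not NE [P2→S gives 7>4]
(C,R): not NE [P1→A gives 10>8; P2→S gives 7>5]
(C,S): NE
(D,P): not NE [P1→C gives 9>3; P2→Q gives 9>1]
(D,Q): not NE [P1→C gives 9>2]
(D,R): not NE [P1→A gives 10>3; P2→Q gives 9>2]
(D,S): not NE [P1→C gives 10>4; P2→Q gives 9>4]

Nash profiles: (C,S)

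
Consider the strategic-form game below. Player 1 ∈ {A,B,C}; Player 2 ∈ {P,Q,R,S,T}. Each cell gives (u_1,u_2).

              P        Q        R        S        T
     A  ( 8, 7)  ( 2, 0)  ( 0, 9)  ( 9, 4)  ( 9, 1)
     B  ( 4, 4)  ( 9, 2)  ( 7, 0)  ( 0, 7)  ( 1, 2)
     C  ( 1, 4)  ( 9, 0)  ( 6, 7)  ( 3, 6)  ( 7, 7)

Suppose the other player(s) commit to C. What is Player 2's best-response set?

argmax u_2 = {R,T}

u_2(P vs C) = 4
u_2(Q vs C) = 0
u_2(R vs C) = 7
u_2(S vs C) = 6
u_2(T vs C) = 7
max payoff 7 at {R,T}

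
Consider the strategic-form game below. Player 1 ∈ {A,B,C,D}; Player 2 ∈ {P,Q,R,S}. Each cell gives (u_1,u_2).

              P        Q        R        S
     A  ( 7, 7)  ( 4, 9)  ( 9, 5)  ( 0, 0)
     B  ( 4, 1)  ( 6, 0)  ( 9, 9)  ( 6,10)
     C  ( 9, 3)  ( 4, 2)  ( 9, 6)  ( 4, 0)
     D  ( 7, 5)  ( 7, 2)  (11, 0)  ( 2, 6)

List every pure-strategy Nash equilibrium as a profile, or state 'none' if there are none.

NE set: (B,S)

(A,P): not NE [P1→C gives 9>7; P2→Q gives 9>7]
(A,Q): not NE [P1→D gives 7>4]
(A,R): not NE [P1→D gives 11>9; P2→Q gives 9>5]
(A,S): not NE [P1→B gives 6>0; P2→Q gives 9>0]
(B,P): not NE [P1→C gives 9>4; P2→S gives 10>1]
(B,Q): not NE [P1→D gives 7>6; P2→S gives 10>0]
(B,R): not NE [P1→D gives 11>9; P2→S gives 10>9]
(B,S): NE
(C,P): not NE [P2→R gives 6>3]
(C,Q): not NE [P1→D gives 7>4; P2→R gives 6>2]
(C,R): not NE [P1→D gives 11>9]
(C,S): not NE [P1→B gives 6>4; P2→R gives 6>0]
(D,P): not NE [P1→C gives 9>7; P2→S gives 6>5]
(D,Q): not NE [P2→S gives 6>2]
(D,R): not NE [P2→S gives 6>0]
(D,S): not NE [P1→B gives 6>2]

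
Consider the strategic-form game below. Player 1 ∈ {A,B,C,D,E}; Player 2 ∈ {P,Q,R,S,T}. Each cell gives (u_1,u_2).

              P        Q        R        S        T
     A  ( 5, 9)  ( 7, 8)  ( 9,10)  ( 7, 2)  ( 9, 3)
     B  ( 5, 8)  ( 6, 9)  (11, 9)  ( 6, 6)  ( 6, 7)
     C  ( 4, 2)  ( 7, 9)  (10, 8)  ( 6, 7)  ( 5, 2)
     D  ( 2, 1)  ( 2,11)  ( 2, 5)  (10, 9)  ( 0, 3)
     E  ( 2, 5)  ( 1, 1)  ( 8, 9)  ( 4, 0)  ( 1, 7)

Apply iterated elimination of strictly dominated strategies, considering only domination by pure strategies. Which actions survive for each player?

P1 drop E (A beats it: P:5>2 Q:7>1 R:9>8 S:7>4 T:9>1)
P2 drop P (R beats it: A:10>9 B:9>8 C:8>2 D:5>1)
P2 drop S (Q beats it: A:8>2 B:9>6 C:9>7 D:11>9)
P1 drop D (A beats it: Q:7>2 R:9>2 T:9>0)
P2 drop T (Q beats it: A:8>3 B:9>7 C:9>2)
P1→{A,B,C} P2→{Q,R}

IESDS → P1:{A,B,C} P2:{Q,R}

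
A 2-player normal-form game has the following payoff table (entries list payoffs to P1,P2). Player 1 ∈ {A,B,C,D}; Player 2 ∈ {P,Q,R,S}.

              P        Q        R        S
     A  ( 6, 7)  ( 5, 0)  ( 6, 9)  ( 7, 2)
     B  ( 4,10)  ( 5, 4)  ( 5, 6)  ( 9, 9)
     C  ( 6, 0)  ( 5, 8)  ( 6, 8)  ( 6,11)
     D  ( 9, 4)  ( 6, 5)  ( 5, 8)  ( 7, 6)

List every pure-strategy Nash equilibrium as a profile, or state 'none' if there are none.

Nash profiles: (A,R)

(A,P): not NE [P1→D gives 9>6; P2→R gives 9>7]
(A,Q): not NE [P1→D gives 6>5; P2→R gives 9>0]
(A,R): NE
(A,S): not NE [P1→B gives 9>7; P2→R gives 9>2]
(B,P): not NE [P1→D gives 9>4]
(B,Q): not NE [P1→D gives 6>5; P2→P gives 10>4]
(B,R): not NE [P1→C gives 6>5; P2→P gives 10>6]
(B,S): not NE [P2→P gives 10>9]
(C,P): not NE [P1→D gives 9>6; P2→S gives 11>0]
(C,Q): not NE [P1→D gives 6>5; P2→S gives 11>8]
(C,R): not NE [P2→S gives 11>8]
(C,S): not NE [P1→B gives 9>6]
(D,P): not NE [P2→R gives 8>4]
(D,Q): not NE [P2→R gives 8>5]
(D,R): not NE [P1→C gives 6>5]
(D,S): not NE [P1→B gives 9>7; P2→R gives 8>6]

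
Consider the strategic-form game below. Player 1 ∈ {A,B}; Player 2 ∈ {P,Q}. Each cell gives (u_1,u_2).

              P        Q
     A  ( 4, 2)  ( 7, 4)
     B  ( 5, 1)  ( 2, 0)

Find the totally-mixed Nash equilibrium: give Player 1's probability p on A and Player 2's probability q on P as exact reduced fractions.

(p,q) = (1/3, 5/6)

P1 indiff ⇒ q·4+(1-q)·7 = q·5+(1-q)·2 ⇒ q(-1) = (1-q)(-5) ⇒ q = 5/6
P2 indiff ⇒ p·2+(1-p)·1 = p·4+(1-p)·0 ⇒ p(-2) = (1-p)(-1) ⇒ p = 1/3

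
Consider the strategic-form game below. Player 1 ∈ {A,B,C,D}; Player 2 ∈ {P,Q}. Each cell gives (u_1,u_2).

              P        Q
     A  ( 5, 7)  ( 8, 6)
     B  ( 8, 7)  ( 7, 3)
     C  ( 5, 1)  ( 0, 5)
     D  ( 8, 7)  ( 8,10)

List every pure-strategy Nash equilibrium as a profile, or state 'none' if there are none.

(A,P): not NE [P1→D gives 8>5]
(A,Q): not NE [P2→P gives 7>6]
(B,P): NE
(B,Q): not NE [P1→D gives 8>7; P2→P gives 7>3]
(C,P): not NE [P1→D gives 8>5; P2→Q gives 5>1]
(C,Q): not NE [P1→D gives 8>0]
(D,P): not NE [P2→Q gives 10>7]
(D,Q): NE

PSNE = {(B,P), (D,Q)}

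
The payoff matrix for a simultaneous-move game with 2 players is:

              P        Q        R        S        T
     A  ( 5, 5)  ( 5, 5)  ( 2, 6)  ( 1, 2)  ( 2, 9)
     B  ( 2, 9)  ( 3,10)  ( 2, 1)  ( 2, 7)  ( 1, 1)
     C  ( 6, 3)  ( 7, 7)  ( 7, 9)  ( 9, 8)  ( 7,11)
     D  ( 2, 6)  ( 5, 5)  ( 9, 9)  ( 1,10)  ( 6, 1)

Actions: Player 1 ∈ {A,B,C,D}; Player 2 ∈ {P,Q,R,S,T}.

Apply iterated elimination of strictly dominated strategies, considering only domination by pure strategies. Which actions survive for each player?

Survivors P1:{C,D} P2:{R,S,T}

P1 drop A (C beats it: P:6>5 Q:7>5 R:7>2 S:9>1 T:7>2)
P1 drop B (C beats it: P:6>2 Q:7>3 R:7>2 S:9>2 T:7>1)
P2 drop P (R beats it: C:9>3 D:9>6)
P2 drop Q (R beats it: C:9>7 D:9>5)
P1→{C,D} P2→{R,S,T}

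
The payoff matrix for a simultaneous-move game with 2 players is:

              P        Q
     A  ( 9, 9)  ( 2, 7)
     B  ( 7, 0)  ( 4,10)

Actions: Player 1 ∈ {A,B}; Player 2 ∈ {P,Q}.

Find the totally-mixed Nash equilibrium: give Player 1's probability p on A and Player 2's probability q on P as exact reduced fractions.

(p,q) = (5/6, 1/2)

P1 indiff ⇒ q·9+(1-q)·2 = q·7+(1-q)·4 ⇒ q(2) = (1-q)(2) ⇒ q = 1/2
P2 indiff ⇒ p·9+(1-p)·0 = p·7+(1-p)·10 ⇒ p(2) = (1-p)(10) ⇒ p = 5/6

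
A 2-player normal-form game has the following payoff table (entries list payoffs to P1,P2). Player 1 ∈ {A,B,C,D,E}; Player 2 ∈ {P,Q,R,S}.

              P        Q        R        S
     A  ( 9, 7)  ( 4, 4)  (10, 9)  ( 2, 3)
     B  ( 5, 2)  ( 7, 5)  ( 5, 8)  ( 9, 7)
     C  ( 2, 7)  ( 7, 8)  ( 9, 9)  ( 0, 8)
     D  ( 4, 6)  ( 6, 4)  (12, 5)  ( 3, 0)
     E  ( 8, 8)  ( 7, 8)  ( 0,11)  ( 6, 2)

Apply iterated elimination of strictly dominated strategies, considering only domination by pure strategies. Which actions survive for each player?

Remaining: P1:{A,D} P2:{P,R}

P2 drop Q (R beats it: A:9>4 B:8>5 C:9>8 D:5>4 E:11>8)
P1 drop C (A beats it: P:9>2 R:10>9 S:2>0)
P2 drop S (R beats it: A:9>3 B:8>7 D:5>0 E:11>2)
P1 drop B (A beats it: P:9>5 R:10>5)
P1 drop E (A beats it: P:9>8 R:10>0)
P1→{A,D} P2→{P,R}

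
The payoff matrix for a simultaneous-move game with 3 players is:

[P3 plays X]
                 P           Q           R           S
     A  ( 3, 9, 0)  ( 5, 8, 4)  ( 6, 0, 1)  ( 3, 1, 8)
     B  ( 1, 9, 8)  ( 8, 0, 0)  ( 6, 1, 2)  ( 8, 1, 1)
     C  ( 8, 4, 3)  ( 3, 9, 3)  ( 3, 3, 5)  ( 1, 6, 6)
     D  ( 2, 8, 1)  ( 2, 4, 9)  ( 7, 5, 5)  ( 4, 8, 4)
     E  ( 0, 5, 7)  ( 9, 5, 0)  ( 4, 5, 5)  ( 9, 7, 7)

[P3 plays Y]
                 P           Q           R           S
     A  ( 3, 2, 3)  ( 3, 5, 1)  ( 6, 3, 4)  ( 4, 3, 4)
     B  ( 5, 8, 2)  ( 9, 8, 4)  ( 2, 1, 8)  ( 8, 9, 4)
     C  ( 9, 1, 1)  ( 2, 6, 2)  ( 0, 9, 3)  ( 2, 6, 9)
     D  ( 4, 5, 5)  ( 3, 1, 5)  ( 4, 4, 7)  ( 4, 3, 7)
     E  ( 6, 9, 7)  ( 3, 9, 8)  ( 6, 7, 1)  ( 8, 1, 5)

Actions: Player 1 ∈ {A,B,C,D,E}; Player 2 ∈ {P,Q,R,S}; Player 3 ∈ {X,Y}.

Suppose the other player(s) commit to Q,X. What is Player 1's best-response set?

u_1(A vs Q,X) = 5
u_1(B vs Q,X) = 8
u_1(C vs Q,X) = 3
u_1(D vs Q,X) = 2
u_1(E vs Q,X) = 9
max payoff 9 at {E}

BR_1 = {E}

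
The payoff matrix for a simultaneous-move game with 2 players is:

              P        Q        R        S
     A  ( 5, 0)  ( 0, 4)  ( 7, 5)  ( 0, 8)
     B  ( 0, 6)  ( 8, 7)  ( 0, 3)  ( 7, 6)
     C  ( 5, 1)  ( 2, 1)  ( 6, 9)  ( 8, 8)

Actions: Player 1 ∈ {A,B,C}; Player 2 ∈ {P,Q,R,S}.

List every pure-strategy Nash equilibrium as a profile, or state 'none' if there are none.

(A,P): not NE [P2→S gives 8>0]
(A,Q): not NE [P1→B gives 8>0; P2→S gives 8>4]
(A,R): not NE [P2→S gives 8>5]
(A,S): not NE [P1→C gives 8>0]
(B,P): not NE [P1→C gives 5>0; P2→Q gives 7>6]
(B,Q): NE
(B,R): not NE [P1→A gives 7>0; P2→Q gives 7>3]
(B,S): not NE [P1→C gives 8>7; P2→Q gives 7>6]
(C,P): not NE [P2→R gives 9>1]
(C,Q): not NE [P1→B gives 8>2; P2→R gives 9>1]
(C,R): not NE [P1→A gives 7>6]
(C,S): not NE [P2→R gives 9>8]

NE set: (B,Q)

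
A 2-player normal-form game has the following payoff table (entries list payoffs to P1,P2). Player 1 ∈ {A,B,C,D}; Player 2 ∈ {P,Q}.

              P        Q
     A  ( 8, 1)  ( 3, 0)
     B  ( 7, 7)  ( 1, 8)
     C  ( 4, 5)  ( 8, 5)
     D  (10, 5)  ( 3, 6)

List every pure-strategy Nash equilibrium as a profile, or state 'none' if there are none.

NE set: (C,Q)

(A,P): not NE [P1→D gives 10>8]
(A,Q): not NE [P1→C gives 8>3; P2→P gives 1>0]
(B,P): not NE [P1→D gives 10>7; P2→Q gives 8>7]
(B,Q): not NE [P1→C gives 8>1]
(C,P): not NE [P1→D gives 10>4]
(C,Q): NE
(D,P): not NE [P2→Q gives 6>5]
(D,Q): not NE [P1→C gives 8>3]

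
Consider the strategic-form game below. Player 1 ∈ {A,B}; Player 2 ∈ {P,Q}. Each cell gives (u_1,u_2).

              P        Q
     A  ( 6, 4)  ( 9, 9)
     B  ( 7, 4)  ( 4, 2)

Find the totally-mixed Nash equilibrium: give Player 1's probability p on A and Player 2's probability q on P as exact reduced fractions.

p=2/7, q=5/6

P1 indiff ⇒ q·6+(1-q)·9 = q·7+(1-q)·4 ⇒ q(-1) = (1-q)(-5) ⇒ q = 5/6
P2 indiff ⇒ p·4+(1-p)·4 = p·9+(1-p)·2 ⇒ p(-5) = (1-p)(-2) ⇒ p = 2/7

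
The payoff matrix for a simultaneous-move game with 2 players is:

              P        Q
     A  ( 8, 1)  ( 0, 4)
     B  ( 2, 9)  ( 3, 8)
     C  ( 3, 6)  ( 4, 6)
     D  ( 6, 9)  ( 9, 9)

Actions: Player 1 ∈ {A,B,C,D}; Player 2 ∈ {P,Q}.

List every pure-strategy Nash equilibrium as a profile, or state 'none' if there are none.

(A,P): not NE [P2→Q gives 4>1]
(A,Q): not NE [P1→D gives 9>0]
(B,P): not NE [P1→A gives 8>2]
(B,Q): not NE [P1→D gives 9>3; P2→P gives 9>8]
(C,P): not NE [P1→A gives 8>3]
(C,Q): not NE [P1→D gives 9>4]
(D,P): not NE [P1→A gives 8>6]
(D,Q): NE

NE set: (D,Q)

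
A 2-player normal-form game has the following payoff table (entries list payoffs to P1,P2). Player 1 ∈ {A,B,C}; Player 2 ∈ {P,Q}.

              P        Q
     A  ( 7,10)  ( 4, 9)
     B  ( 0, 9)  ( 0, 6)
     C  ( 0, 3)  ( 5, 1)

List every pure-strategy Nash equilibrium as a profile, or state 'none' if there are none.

(A,P): NE
(A,Q): not NE [P1→C gives 5>4; P2→P gives 10>9]
(B,P): not NE [P1→A gives 7>0]
(B,Q): not NE [P1→C gives 5>0; P2→P gives 9>6]
(C,P): not NE [P1→A gives 7>0]
(C,Q): not NE [P2→P gives 3>1]

Nash profiles: (A,P)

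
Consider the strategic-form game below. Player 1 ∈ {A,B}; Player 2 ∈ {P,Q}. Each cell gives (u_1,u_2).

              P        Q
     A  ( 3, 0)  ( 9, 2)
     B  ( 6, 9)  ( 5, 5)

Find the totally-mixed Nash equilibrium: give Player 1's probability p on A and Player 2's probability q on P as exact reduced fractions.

p=2/3, q=4/7

P1 indiff ⇒ q·3+(1-q)·9 = q·6+(1-q)·5 ⇒ q(-3) = (1-q)(-4) ⇒ q = 4/7
P2 indiff ⇒ p·0+(1-p)·9 = p·2+(1-p)·5 ⇒ p(-2) = (1-p)(-4) ⇒ p = 2/3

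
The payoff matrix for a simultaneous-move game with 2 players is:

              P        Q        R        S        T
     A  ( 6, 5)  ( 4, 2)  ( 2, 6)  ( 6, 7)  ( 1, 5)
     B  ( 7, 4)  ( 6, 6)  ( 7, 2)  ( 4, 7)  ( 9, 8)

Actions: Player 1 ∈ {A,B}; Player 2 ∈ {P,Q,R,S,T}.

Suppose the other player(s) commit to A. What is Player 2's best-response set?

BR_2 = {S}

u_2(P vs A) = 5
u_2(Q vs A) = 2
u_2(R vs A) = 6
u_2(S vs A) = 7
u_2(T vs A) = 5
max payoff 7 at {S}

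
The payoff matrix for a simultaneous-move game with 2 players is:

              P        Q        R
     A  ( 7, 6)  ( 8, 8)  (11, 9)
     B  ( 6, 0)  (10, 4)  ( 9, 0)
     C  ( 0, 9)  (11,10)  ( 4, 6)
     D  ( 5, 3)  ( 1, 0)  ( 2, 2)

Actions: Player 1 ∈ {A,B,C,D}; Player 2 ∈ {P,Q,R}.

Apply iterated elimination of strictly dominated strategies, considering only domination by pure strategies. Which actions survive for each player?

P1 drop D (A beats it: P:7>5 Q:8>1 R:11>2)
P2 drop P (Q beats it: A:8>6 B:4>0 C:10>9)
P1→{A,B,C} P2→{Q,R}

Remaining: P1:{A,B,C} P2:{Q,R}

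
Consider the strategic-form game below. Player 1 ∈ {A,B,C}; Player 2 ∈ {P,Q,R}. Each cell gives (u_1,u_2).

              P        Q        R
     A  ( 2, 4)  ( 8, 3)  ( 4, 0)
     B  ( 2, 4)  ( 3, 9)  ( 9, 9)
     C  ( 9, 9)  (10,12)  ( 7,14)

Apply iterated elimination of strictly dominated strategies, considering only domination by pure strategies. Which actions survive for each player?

P1 drop A (C beats it: P:9>2 Q:10>8 R:7>4)
P2 drop P (Q beats it: B:9>4 C:12>9)
P1→{B,C} P2→{Q,R}

IESDS → P1:{B,C} P2:{Q,R}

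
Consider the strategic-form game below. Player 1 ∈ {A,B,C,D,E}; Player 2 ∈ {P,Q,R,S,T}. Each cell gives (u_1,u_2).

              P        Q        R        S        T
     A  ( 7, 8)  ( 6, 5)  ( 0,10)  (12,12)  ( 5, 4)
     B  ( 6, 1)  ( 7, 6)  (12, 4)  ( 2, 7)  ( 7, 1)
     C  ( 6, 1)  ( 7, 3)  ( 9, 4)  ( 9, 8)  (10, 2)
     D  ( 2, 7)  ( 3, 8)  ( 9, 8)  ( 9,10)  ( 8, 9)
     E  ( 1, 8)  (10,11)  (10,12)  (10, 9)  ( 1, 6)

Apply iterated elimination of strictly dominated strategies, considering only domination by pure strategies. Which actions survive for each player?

P2 drop P (R beats it: A:10>8 B:4>1 C:4>1 D:8>7 E:12>8)
P2 drop T (S beats it: A:12>4 B:7>1 C:8>2 D:10>9 E:9>6)
P1 drop C (E beats it: Q:10>7 R:10>9 S:10>9)
P1 drop D (E beats it: Q:10>3 R:10>9 S:10>9)
P1→{A,B,E} P2→{Q,R,S}

Remaining: P1:{A,B,E} P2:{Q,R,S}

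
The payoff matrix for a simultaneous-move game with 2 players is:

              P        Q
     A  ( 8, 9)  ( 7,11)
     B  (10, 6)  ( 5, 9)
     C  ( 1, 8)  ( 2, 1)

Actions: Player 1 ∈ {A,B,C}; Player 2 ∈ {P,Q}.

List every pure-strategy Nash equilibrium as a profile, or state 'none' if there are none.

NE set: (A,Q)

(A,P): not NE [P1→B gives 10>8; P2→Q gives 11>9]
(A,Q): NE
(B,P): not NE [P2→Q gives 9>6]
(B,Q): not NE [P1→A gives 7>5]
(C,P): not NE [P1→B gives 10>1]
(C,Q): not NE [P1→A gives 7>2; P2→P gives 8>1]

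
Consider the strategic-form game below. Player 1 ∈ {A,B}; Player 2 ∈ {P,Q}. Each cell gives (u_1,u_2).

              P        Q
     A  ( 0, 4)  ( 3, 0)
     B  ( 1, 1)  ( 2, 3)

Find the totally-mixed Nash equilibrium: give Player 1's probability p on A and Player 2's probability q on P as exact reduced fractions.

P1 indiff ⇒ q·0+(1-q)·3 = q·1+(1-q)·2 ⇒ q(-1) = (1-q)(-1) ⇒ q = 1/2
P2 indiff ⇒ p·4+(1-p)·1 = p·0+(1-p)·3 ⇒ p(4) = (1-p)(2) ⇒ p = 1/3

p=1/3, q=1/2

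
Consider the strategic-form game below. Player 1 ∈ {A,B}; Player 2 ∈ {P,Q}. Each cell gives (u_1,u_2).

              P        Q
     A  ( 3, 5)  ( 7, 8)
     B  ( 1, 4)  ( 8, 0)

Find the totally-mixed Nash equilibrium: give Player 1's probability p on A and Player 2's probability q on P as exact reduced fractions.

p=4/7, q=1/3

P1 indiff ⇒ q·3+(1-q)·7 = q·1+(1-q)·8 ⇒ q(2) = (1-q)(1) ⇒ q = 1/3
P2 indiff ⇒ p·5+(1-p)·4 = p·8+(1-p)·0 ⇒ p(-3) = (1-p)(-4) ⇒ p = 4/7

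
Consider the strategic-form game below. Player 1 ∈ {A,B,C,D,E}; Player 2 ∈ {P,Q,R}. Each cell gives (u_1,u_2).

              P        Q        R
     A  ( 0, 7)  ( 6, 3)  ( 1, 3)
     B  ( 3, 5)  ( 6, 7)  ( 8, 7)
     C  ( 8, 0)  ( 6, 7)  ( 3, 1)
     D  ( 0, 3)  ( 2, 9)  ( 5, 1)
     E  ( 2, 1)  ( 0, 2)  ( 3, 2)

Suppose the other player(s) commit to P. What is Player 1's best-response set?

u_1(A vs P) = 0
u_1(B vs P) = 3
u_1(C vs P) = 8
u_1(D vs P) = 0
u_1(E vs P) = 2
max payoff 8 at {C}

BR_1 = {C}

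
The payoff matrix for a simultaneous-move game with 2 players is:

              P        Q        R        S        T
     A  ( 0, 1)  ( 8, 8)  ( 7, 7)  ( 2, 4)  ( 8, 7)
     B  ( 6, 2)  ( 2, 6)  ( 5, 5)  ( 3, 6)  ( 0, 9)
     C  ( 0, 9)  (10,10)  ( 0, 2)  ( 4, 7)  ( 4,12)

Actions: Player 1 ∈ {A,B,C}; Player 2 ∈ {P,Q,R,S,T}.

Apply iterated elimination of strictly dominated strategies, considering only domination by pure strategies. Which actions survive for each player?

IESDS → P1:{A,C} P2:{Q,T}

P2 drop P (Q beats it: A:8>1 B:6>2 C:10>9)
P2 drop R (Q beats it: A:8>7 B:6>5 C:10>2)
P1 drop B (C beats it: Q:10>2 S:4>3 T:4>0)
P2 drop S (Q beats it: A:8>4 C:10>7)
P1→{A,C} P2→{Q,T}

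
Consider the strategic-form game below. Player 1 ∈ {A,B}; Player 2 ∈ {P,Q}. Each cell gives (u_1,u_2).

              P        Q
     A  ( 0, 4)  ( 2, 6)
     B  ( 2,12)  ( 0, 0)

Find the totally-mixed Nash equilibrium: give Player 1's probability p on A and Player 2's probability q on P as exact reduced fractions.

p=6/7, q=1/2

P1 indiff ⇒ q·0+(1-q)·2 = q·2+(1-q)·0 ⇒ q(-2) = (1-q)(-2) ⇒ q = 1/2
P2 indiff ⇒ p·4+(1-p)·12 = p·6+(1-p)·0 ⇒ p(-2) = (1-p)(-12) ⇒ p = 6/7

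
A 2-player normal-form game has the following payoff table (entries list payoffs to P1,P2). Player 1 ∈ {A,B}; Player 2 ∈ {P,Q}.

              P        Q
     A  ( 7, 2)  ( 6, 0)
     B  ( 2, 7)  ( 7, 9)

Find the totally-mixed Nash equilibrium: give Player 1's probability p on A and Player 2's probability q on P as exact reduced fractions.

(p,q) = (1/2, 1/6)

P1 indiff ⇒ q·7+(1-q)·6 = q·2+(1-q)·7 ⇒ q(5) = (1-q)(1) ⇒ q = 1/6
P2 indiff ⇒ p·2+(1-p)·7 = p·0+(1-p)·9 ⇒ p(2) = (1-p)(2) ⇒ p = 1/2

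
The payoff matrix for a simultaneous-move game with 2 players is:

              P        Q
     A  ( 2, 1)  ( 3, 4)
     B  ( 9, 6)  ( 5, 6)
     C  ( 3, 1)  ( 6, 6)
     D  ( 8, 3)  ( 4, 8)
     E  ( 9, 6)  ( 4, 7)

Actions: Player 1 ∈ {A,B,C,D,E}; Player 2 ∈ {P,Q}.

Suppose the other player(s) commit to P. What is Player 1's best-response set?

u_1(A vs P) = 2
u_1(B vs P) = 9
u_1(C vs P) = 3
u_1(D vs P) = 8
u_1(E vs P) = 9
max payoff 9 at {B,E}

argmax u_1 = {B,E}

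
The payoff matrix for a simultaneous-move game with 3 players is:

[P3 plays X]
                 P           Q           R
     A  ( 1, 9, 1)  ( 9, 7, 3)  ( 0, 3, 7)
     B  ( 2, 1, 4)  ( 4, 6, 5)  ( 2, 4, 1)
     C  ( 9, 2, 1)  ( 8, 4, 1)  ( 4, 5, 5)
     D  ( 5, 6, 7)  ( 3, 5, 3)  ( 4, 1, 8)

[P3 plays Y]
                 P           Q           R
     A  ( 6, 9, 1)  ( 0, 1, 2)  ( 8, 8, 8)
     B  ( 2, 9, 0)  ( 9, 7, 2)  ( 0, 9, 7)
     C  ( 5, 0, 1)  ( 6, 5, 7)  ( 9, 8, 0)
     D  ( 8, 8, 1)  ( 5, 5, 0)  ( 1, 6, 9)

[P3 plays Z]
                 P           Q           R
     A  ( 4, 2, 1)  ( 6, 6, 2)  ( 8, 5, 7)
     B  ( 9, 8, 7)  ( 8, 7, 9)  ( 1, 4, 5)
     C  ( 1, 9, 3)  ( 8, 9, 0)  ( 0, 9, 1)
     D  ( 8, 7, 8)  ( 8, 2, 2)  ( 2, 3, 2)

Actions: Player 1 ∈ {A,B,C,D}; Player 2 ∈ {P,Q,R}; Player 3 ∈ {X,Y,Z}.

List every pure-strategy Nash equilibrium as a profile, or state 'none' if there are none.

(A,P,X): not NE [P1→C gives 9>1]
(A,P,Y): not NE [P1→D gives 8>6]
(A,P,Z): not NE [P1→B gives 9>4; P2→Q gives 6>2]
(A,Q,X): not NE [P2→P gives 9>7]
(A,Q,Y): not NE [P1→B gives 9>0; P2→P gives 9>1; P3→X gives 3>2]
(A,Q,Z): not NE [P1→D gives 8>6; P3→X gives 3>2]
(A,R,X): not NE [P1→D gives 4>0; P2→P gives 9>3; P3→Y gives 8>7]
(A,R,Y): not NE [P1→C gives 9>8; P2→P gives 9>8]
(A,R,Z): not NE [P2→Q gives 6>5; P3→Y gives 8>7]
(B,P,X): not NE [P1→C gives 9>2; P2→Q gives 6>1; P3→Z gives 7>4]
(B,P,Y): not NE [P1→D gives 8>2; P3→Z gives 7>0]
(B,P,Z): NE
(B,Q,X): not NE [P1→A gives 9>4; P3→Z gives 9>5]
(B,Q,Y): not NE [P2→R gives 9>7; P3→Z gives 9>2]
(B,Q,Z): not NE [P2→P gives 8>7]
(B,R,X): not NE [P1→D gives 4>2; P2→Q gives 6>4; P3→Y gives 7>1]
(B,R,Y): not NE [P1→C gives 9>0]
(B,R,Z): not NE [P1→A gives 8>1; P2→P gives 8>4; P3→Y gives 7>5]
(C,P,X): not NE [P2→R gives 5>2; P3→Z gives 3>1]
(C,P,Y): not NE [P1→D gives 8>5; P2→R gives 8>0; P3→Z gives 3>1]
(C,P,Z): not NE [P1→B gives 9>1]
(C,Q,X): not NE [P1→A gives 9>8; P2→R gives 5>4; P3→Y gives 7>1]
(C,Q,Y): not NE [P1→B gives 9>6; P2→R gives 8>5]
(C,Q,Z): not NE [P3→Y gives 7>0]
(C,R,X): NE
(C,R,Y): not NE [P3→X gives 5>0]
(C,R,Z): not NE [P1→A gives 8>0; P3→X gives 5>1]
(D,P,X): not NE [P1→C gives 9>5; P3→Z gives 8>7]
(D,P,Y): not NE [P3→Z gives 8>1]
(D,P,Z): not NE [P1→B gives 9>8]
(D,Q,X): not NE [P1→A gives 9>3; P2→P gives 6>5]
(D,Q,Y): not NE [P1→B gives 9>5; P2→P gives 8>5; P3→X gives 3>0]
(D,Q,Z): not NE [P2→P gives 7>2; P3→X gives 3>2]
(D,R,X): not NE [P2→P gives 6>1; P3→Y gives 9>8]
(D,R,Y): not NE [P1→C gives 9>1; P2→P gives 8>6]
(D,R,Z): not NE [P1→A gives 8>2; P2→P gives 7>3; P3→Y gives 9>2]

Nash profiles: (B,P,Z), (C,R,X)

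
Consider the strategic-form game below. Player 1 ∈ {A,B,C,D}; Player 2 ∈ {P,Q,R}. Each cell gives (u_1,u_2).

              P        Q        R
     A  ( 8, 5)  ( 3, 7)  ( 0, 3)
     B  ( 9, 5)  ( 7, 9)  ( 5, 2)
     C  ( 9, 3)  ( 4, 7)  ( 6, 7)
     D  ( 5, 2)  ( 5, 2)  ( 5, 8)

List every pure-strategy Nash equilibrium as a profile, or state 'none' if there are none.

NE set: (B,Q), (C,R)

(A,P): not NE [P1→C gives 9>8; P2→Q gives 7>5]
(A,Q): not NE [P1→B gives 7>3]
(A,R): not NE [P1→C gives 6>0; P2→Q gives 7>3]
(B,P): not NE [P2→Q gives 9>5]
(B,Q): NE
(B,R): not NE [P1→C gives 6>5; P2→Q gives 9>2]
(C,P): not NE [P2→R gives 7>3]
(C,Q): not NE [P1→B gives 7>4]
(C,R): NE
(D,P): not NE [P1→C gives 9>5; P2→R gives 8>2]
(D,Q): not NE [P1→B gives 7>5; P2→R gives 8>2]
(D,R): not NE [P1→C gives 6>5]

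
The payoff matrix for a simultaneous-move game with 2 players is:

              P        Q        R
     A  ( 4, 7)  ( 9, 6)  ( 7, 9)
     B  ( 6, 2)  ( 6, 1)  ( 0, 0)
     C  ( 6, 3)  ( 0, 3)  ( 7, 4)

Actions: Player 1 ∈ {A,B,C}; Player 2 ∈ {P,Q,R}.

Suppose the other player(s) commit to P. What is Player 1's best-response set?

u_1(A vs P) = 4
u_1(B vs P) = 6
u_1(C vs P) = 6
max payoff 6 at {B,C}

P1 best: {B,C}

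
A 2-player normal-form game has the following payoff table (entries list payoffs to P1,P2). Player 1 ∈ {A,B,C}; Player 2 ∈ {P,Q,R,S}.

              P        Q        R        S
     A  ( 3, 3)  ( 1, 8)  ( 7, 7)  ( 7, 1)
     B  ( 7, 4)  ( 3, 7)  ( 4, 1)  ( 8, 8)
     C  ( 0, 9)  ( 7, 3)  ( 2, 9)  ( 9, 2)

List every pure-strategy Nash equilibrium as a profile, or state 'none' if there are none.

(A,P): not NE [P1→B gives 7>3; P2→Q gives 8>3]
(A,Q): not NE [P1→C gives 7>1]
(A,R): not NE [P2→Q gives 8>7]
(A,S): not NE [P1→C gives 9>7; P2→Q gives 8>1]
(B,P): not NE [P2→S gives 8>4]
(B,Q): not NE [P1→C gives 7>3; P2→S gives 8>7]
(B,R): not NE [P1→A gives 7>4; P2→S gives 8>1]
(B,S): not NE [P1→C gives 9>8]
(C,P): not NE [P1→B gives 7>0]
(C,Q): not NE [P2→R gives 9>3]
(C,R): not NE [P1→A gives 7>2]
(C,S): not NE [P2→R gives 9>2]

Equilibria: none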